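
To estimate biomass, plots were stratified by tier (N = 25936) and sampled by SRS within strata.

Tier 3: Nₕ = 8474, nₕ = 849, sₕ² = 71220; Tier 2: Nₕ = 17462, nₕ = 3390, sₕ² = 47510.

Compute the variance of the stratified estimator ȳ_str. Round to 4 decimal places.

Var(ȳ_str) = Σₕ Wₕ²(1 − fₕ)sₕ²/nₕ with Wₕ = Nₕ/N, N = 25936.
Tier 3: Wₕ = 0.32672733; term = 0.32672733²·(1 − 0.10018881)·71220/849 = 8.057802.
Tier 2: Wₕ = 0.67327267; term = 0.67327267²·(1 − 0.19413584)·47510/3390 = 5.1195189.
Sum = 13.177321.

13.1773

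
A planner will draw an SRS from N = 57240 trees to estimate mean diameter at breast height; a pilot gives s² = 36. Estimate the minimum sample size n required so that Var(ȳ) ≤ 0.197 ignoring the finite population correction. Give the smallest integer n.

183

Without fpc, n₀ = s²/D = 36/0.197 = 182.7411.
Rounding up, n = 183.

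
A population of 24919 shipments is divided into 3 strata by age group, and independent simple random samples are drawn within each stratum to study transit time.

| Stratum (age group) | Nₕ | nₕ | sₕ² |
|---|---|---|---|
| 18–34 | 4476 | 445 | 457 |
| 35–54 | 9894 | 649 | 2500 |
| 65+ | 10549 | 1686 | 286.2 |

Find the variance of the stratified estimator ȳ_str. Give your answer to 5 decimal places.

0.62283

Var(ȳ_str) = Σₕ Wₕ²(1 − fₕ)sₕ²/nₕ with Wₕ = Nₕ/N, N = 24919.
18–34: Wₕ = 0.17962198; term = 0.17962198²·(1 − 0.09941912)·457/445 = 0.029839933.
35–54: Wₕ = 0.39704643; term = 0.39704643²·(1 − 0.06559531)·2500/649 = 0.56743081.
65+: Wₕ = 0.42333159; term = 0.42333159²·(1 − 0.15982558)·286.2/1686 = 0.025558942.
Sum = 0.62282969.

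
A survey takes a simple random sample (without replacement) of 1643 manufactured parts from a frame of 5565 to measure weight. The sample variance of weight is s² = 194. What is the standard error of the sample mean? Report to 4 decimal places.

Under SRS without replacement, Var(ȳ) = (1 − f)·s²/n with f = n/N = 1643/5565 = 0.29523810.
Var(ȳ) = (1 − 0.29523810)·194/1643 = 0.70476190·0.11807669 = 0.083215952.
SE(ȳ) = √(0.083215952) = 0.2885.

0.2885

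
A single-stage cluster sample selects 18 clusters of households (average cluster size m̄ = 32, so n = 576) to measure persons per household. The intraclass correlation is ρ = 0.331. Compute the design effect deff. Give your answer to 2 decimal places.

11.26

deff = 1 + (32 − 1)·0.331 = 1 + 10.261 = 11.261.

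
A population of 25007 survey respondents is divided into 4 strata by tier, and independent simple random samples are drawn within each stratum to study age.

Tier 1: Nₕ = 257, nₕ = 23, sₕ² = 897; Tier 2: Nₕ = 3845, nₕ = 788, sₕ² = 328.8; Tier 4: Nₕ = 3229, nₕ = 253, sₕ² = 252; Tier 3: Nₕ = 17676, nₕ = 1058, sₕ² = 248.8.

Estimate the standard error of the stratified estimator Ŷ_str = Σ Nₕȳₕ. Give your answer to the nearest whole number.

9268

Var(Ŷ_str) = Σₕ Nₕ²(1 − fₕ)sₕ²/nₕ.
Tier 1: 257²·(1 − 23/257)·897/23 = 2.345382 × 10^6.
Tier 2: 3845²·(1 − 788/3845)·328.8/788 = 4.9045298 × 10^6.
Tier 4: 3229²·(1 − 253/3229)·252/253 = 9.5715218 × 10^6.
Tier 3: 17676²·(1 − 1058/17676)·248.8/1058 = 6.9076044 × 10^7.
Sum = 8.5897478 × 10^7.
SE = √(8.5897478 × 10^7) = 9268.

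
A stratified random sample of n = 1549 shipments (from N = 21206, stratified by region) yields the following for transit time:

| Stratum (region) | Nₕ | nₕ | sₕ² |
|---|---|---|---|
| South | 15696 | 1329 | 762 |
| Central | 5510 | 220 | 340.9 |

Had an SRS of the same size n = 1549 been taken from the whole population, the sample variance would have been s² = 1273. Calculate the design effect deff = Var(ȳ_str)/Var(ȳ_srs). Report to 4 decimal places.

0.5093

Var(ȳ_str) = Σ Wₕ²(1−fₕ)sₕ²/nₕ with Wₕ = Nₕ/21206:
  South: (15696/21206)²·(1−1329/15696)·762/1329 = 0.28751967
  Central: (5510/21206)²·(1−220/5510)·340.9/220 = 0.10043708
  → Var(ȳ_str) = 0.38795675.
Var(ȳ_srs) = (1 − 1549/21206)·1273/1549 = 0.76179035.
deff = 0.38795675 / 0.76179035 = 0.5093.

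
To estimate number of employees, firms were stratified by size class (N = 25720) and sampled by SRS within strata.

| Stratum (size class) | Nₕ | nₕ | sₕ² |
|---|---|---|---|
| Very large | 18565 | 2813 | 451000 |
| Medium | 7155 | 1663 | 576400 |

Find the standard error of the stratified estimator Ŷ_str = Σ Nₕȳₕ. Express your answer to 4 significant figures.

246000

Var(Ŷ_str) = Σₕ Nₕ²(1 − fₕ)sₕ²/nₕ.
Very large: 18565²·(1 − 2813/18565)·451000/2813 = 4.6885383 × 10^10.
Medium: 7155²·(1 − 1663/7155)·576400/1663 = 1.3619836 × 10^10.
Sum = 6.0505219 × 10^10.
SE = √(6.0505219 × 10^10) = 246000.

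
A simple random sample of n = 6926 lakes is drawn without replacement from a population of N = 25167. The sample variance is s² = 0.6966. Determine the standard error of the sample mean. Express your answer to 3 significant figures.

0.00854

Under SRS without replacement, Var(ȳ) = (1 − f)·s²/n with f = n/N = 6926/25167 = 0.27520165.
Var(ȳ) = (1 − 0.27520165)·0.6966/6926 = 0.72479835·1.0057753 × 10^-4 = 7.289843 × 10^-5.
SE(ȳ) = √(7.289843 × 10^-5) = 0.00854.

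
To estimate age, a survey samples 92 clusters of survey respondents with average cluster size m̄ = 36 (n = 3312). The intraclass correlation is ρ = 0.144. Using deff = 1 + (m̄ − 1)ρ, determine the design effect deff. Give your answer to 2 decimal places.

6.04

deff = 1 + (36 − 1)·0.144 = 1 + 5.04 = 6.04.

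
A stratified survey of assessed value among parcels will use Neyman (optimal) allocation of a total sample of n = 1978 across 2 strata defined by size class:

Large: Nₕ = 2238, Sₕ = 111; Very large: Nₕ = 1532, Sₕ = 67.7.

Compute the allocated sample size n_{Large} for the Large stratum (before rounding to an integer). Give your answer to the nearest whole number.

1395

Neyman allocation: nₕ = n·NₕSₕ / Σⱼ NⱼSⱼ.
Σ NⱼSⱼ = 2238·111 + 1532·67.7 = 352134.4.
n_{Large} = 1978·2238·111 / 352134.4 = 1395.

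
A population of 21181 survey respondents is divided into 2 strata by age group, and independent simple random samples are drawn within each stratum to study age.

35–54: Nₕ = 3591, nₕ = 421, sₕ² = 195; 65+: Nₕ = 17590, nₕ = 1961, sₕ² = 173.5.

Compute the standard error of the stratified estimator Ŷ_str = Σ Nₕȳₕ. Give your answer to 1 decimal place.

Var(Ŷ_str) = Σₕ Nₕ²(1 − fₕ)sₕ²/nₕ.
35–54: 3591²·(1 − 421/3591)·195/421 = 5.2726286 × 10^6.
65+: 17590²·(1 − 1961/17590)·173.5/1961 = 2.4323099 × 10^7.
Sum = 2.9595728 × 10^7.
SE = √(2.9595728 × 10^7) = 5440.2.

5440.2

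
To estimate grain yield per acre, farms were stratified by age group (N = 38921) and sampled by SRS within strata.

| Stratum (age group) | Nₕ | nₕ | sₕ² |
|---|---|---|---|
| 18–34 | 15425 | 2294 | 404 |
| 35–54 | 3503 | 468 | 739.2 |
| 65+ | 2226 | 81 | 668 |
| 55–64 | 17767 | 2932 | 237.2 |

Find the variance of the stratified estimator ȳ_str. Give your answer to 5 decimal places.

0.07470

Var(ȳ_str) = Σₕ Wₕ²(1 − fₕ)sₕ²/nₕ with Wₕ = Nₕ/N, N = 38921.
18–34: Wₕ = 0.39631561; term = 0.39631561²·(1 − 0.14871961)·404/2294 = 0.023547399.
35–54: Wₕ = 0.09000283; term = 0.09000283²·(1 − 0.13359977)·739.2/468 = 0.011085287.
65+: Wₕ = 0.05719278; term = 0.05719278²·(1 − 0.03638814)·668/81 = 0.025994168.
55–64: Wₕ = 0.45648878; term = 0.45648878²·(1 − 0.16502505)·237.2/2932 = 0.014076166.
Sum = 0.07470302.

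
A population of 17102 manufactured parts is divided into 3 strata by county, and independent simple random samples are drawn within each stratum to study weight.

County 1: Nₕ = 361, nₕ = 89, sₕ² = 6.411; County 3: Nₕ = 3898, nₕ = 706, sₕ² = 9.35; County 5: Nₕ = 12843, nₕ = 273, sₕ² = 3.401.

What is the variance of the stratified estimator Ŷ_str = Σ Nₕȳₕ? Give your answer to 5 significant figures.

Var(Ŷ_str) = Σₕ Nₕ²(1 − fₕ)sₕ²/nₕ.
County 1: 361²·(1 − 89/361)·6.411/89 = 7073.1338.
County 3: 3898²·(1 − 706/3898)·9.35/706 = 164782.7.
County 5: 12843²·(1 − 273/12843)·3.401/273 = 2.0111559 × 10^6.
Sum = 2.1830117 × 10^6.

2.1830 × 10^6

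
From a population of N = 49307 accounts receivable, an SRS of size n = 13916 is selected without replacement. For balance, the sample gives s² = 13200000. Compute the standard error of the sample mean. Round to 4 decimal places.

Under SRS without replacement, Var(ȳ) = (1 − f)·s²/n with f = n/N = 13916/49307 = 0.28223173.
Var(ȳ) = (1 − 0.28223173)·13200000/13916 = 0.71776827·948.54843 = 680.83797.
SE(ȳ) = √(680.83797) = 26.0929.

26.0929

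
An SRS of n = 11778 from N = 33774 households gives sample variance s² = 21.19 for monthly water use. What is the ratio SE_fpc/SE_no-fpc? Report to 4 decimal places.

0.8070

f = n/N = 11778/33774 = 0.34872979.
SE_no-fpc = √(s²/n) = 0.042415999; SE_fpc = √((1−f)s²/n) = 0.034230269.
Ratio = √(1−f) = 0.80701314.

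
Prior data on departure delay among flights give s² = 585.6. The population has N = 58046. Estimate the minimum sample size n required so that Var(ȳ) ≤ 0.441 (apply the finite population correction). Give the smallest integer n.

1299

Without fpc, n₀ = s²/D = 585.6/0.441 = 1327.8912.
With fpc, (1 − n/N)·s²/n ≤ D requires n ≥ n₀/(1 + n₀/N) = 1327.8912/(1 + 1327.8912/58046) = 1298.1930.
Rounding up, n = 1299.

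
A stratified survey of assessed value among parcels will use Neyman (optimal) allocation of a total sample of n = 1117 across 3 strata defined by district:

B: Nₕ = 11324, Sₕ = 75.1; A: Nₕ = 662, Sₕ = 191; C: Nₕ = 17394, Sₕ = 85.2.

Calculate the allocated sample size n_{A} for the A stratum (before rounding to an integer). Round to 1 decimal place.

Neyman allocation: nₕ = n·NₕSₕ / Σⱼ NⱼSⱼ.
Σ NⱼSⱼ = 11324·75.1 + 662·191 + 17394·85.2 = 2.4588432 × 10^6.
n_{A} = 1117·662·191 / (2.4588432 × 10^6) = 57.4.

57.4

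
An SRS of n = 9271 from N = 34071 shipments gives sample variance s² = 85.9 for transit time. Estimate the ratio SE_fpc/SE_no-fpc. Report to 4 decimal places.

0.8532

f = n/N = 9271/34071 = 0.27210824.
SE_no-fpc = √(s²/n) = 0.096257215; SE_fpc = √((1−f)s²/n) = 0.082123357.
Ratio = √(1−f) = 0.85316573.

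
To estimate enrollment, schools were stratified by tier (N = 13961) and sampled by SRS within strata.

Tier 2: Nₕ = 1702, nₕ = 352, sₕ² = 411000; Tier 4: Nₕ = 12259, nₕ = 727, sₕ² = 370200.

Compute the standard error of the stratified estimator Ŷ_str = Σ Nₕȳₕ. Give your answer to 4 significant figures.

Var(Ŷ_str) = Σₕ Nₕ²(1 − fₕ)sₕ²/nₕ.
Tier 2: 1702²·(1 − 352/1702)·411000/352 = 2.6828259 × 10^9.
Tier 4: 12259²·(1 − 727/12259)·370200/727 = 7.1988261 × 10^10.
Sum = 7.4671087 × 10^10.
SE = √(7.4671087 × 10^10) = 273300.

273300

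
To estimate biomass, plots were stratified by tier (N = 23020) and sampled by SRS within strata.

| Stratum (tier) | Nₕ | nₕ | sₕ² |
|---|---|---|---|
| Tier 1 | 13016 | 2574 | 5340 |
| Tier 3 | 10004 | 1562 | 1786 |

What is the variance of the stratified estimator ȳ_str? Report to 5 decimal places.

0.71431

Var(ȳ_str) = Σₕ Wₕ²(1 − fₕ)sₕ²/nₕ with Wₕ = Nₕ/N, N = 23020.
Tier 1: Wₕ = 0.56542137; term = 0.56542137²·(1 − 0.19775661)·5340/2574 = 0.5320878.
Tier 3: Wₕ = 0.43457863; term = 0.43457863²·(1 − 0.15613754)·1786/1562 = 0.18222536.
Sum = 0.71431316.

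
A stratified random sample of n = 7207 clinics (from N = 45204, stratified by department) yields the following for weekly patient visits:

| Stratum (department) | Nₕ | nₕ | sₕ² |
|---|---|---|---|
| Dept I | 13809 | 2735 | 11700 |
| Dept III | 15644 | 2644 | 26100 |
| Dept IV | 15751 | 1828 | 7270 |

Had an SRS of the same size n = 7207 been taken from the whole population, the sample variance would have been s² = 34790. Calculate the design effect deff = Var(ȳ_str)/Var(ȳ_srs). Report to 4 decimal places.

0.4262

Var(ȳ_str) = Σ Wₕ²(1−fₕ)sₕ²/nₕ with Wₕ = Nₕ/45204:
  Dept I: (13809/45204)²·(1−2735/13809)·11700/2735 = 0.32014118
  Dept III: (15644/45204)²·(1−2644/15644)·26100/2644 = 0.98246363
  Dept IV: (15751/45204)²·(1−1828/15751)·7270/1828 = 0.42682067
  → Var(ȳ_str) = 1.7294255.
Var(ȳ_srs) = (1 − 7207/45204)·34790/7207 = 4.0576291.
deff = 1.7294255 / 4.0576291 = 0.4262.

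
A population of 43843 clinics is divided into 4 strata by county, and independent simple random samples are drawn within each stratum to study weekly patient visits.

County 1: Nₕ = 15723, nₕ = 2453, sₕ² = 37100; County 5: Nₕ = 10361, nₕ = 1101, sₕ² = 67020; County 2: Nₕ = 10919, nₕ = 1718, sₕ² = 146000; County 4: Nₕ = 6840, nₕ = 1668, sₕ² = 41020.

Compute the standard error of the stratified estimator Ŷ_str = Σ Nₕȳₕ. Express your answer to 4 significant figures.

135700

Var(Ŷ_str) = Σₕ Nₕ²(1 − fₕ)sₕ²/nₕ.
County 1: 15723²·(1 − 2453/15723)·37100/2453 = 3.1556055 × 10^9.
County 5: 10361²·(1 − 1101/10361)·67020/1101 = 5.8402275 × 10^9.
County 2: 10919²·(1 − 1718/10919)·146000/1718 = 8.5378318 × 10^9.
County 4: 6840²·(1 − 1668/6840)·41020/1668 = 8.6998993 × 10^8.
Sum = 1.8403655 × 10^10.
SE = √(1.8403655 × 10^10) = 135700.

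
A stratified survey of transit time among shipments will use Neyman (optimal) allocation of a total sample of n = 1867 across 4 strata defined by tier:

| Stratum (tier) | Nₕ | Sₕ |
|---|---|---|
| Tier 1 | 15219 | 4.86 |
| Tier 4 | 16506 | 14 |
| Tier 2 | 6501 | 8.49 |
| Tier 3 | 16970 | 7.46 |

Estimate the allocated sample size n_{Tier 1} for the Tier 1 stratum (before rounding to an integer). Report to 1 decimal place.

Neyman allocation: nₕ = n·NₕSₕ / Σⱼ NⱼSⱼ.
Σ NⱼSⱼ = 15219·4.86 + 16506·14 + 6501·8.49 + 16970·7.46 = 486838.03.
n_{Tier 1} = 1867·15219·4.86 / 486838.03 = 283.6.

283.6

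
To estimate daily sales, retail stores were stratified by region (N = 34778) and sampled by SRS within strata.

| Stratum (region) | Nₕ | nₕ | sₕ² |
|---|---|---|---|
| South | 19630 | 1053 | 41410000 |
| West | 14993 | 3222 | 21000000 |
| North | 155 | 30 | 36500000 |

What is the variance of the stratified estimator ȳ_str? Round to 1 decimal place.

Var(ȳ_str) = Σₕ Wₕ²(1 − fₕ)sₕ²/nₕ with Wₕ = Nₕ/N, N = 34778.
South: Wₕ = 0.56443729; term = 0.56443729²·(1 − 0.05364238)·41410000/1053 = 11856.692.
West: Wₕ = 0.43110587; term = 0.43110587²·(1 − 0.21490029)·21000000/3222 = 951.013.
North: Wₕ = 0.00445684; term = 0.00445684²·(1 − 0.19354839)·36500000/30 = 19.489653.
Sum = 12827.195.

12827.2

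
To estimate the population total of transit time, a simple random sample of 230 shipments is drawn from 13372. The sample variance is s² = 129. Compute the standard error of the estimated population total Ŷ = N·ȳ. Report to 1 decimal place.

9928.0

Var(Ŷ) = N²·Var(ȳ) = N²·(1 − n/N)·s²/n.
f = 230/13372 = 0.01720012; Var(ȳ) = 0.98279988·129/230 = 0.55122254.
Var(Ŷ) = 13372² · 0.55122254 = 9.8564314 × 10^7.
SE(Ŷ) = √(9.8564314 × 10^7) = 9928.0.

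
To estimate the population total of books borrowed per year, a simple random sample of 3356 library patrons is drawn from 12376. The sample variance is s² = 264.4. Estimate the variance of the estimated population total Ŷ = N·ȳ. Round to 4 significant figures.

8.795 × 10^6

Var(Ŷ) = N²·Var(ȳ) = N²·(1 − n/N)·s²/n.
f = 3356/12376 = 0.27117001; Var(ȳ) = 0.72882999·264.4/3356 = 0.057420337.
Var(Ŷ) = 12376² · 0.057420337 = 8.7948075 × 10^6.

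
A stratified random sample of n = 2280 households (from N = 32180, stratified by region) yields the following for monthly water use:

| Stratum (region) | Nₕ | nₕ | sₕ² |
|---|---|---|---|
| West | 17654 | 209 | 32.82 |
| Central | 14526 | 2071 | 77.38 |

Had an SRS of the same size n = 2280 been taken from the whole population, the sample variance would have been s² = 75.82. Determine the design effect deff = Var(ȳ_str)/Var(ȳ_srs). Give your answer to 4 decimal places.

Var(ȳ_str) = Σ Wₕ²(1−fₕ)sₕ²/nₕ with Wₕ = Nₕ/32180:
  West: (17654/32180)²·(1−209/17654)·32.82/209 = 0.046701874
  Central: (14526/32180)²·(1−2071/14526)·77.38/2071 = 0.0065277922
  → Var(ȳ_str) = 0.053229666.
Var(ȳ_srs) = (1 − 2280/32180)·75.82/2280 = 0.030898264.
deff = 0.053229666 / 0.030898264 = 1.7227.

1.7227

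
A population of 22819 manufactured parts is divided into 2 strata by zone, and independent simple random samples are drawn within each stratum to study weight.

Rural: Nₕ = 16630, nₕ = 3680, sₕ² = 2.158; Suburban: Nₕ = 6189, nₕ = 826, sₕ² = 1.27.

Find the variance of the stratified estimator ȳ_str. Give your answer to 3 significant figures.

Var(ȳ_str) = Σₕ Wₕ²(1 − fₕ)sₕ²/nₕ with Wₕ = Nₕ/N, N = 22819.
Rural: Wₕ = 0.72877865; term = 0.72877865²·(1 − 0.22128683)·2.158/3680 = 2.4253388 × 10^-4.
Suburban: Wₕ = 0.27122135; term = 0.27122135²·(1 − 0.13346259)·1.27/826 = 9.800737 × 10^-5.
Sum = 3.4054125 × 10^-4.

3.41 × 10^-4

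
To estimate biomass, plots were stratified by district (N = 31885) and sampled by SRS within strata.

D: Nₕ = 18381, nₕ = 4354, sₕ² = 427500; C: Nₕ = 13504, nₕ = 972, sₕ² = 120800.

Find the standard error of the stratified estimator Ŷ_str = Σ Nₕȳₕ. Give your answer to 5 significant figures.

Var(Ŷ_str) = Σₕ Nₕ²(1 − fₕ)sₕ²/nₕ.
D: 18381²·(1 − 4354/18381)·427500/4354 = 2.5315215 × 10^10.
C: 13504²·(1 − 972/13504)·120800/972 = 2.1032141 × 10^10.
Sum = 4.6347356 × 10^10.
SE = √(4.6347356 × 10^10) = 215280.

215280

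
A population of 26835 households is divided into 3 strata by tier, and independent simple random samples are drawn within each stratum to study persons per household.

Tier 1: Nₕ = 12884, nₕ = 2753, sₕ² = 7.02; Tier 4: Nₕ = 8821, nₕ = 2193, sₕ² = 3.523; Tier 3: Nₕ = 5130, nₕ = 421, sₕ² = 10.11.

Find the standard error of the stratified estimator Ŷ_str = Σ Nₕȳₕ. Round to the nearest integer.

1003

Var(Ŷ_str) = Σₕ Nₕ²(1 − fₕ)sₕ²/nₕ.
Tier 1: 12884²·(1 − 2753/12884)·7.02/2753 = 332838.79.
Tier 4: 8821²·(1 − 2193/8821)·3.523/2193 = 93923.514.
Tier 3: 5130²·(1 − 421/5130)·10.11/421 = 580116.36.
Sum = 1.0068787 × 10^6.
SE = √(1.0068787 × 10^6) = 1003.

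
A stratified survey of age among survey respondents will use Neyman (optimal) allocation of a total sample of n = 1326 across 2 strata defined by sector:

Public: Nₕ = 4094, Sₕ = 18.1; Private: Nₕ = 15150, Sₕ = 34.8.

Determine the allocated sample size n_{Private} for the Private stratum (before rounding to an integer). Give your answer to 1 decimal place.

1162.6

Neyman allocation: nₕ = n·NₕSₕ / Σⱼ NⱼSⱼ.
Σ NⱼSⱼ = 4094·18.1 + 15150·34.8 = 601321.4.
n_{Private} = 1326·15150·34.8 / 601321.4 = 1162.6.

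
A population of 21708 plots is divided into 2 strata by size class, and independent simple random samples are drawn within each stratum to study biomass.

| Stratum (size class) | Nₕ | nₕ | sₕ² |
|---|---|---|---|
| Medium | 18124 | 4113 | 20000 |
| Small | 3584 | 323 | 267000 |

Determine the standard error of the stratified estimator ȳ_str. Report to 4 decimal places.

Var(ȳ_str) = Σₕ Wₕ²(1 − fₕ)sₕ²/nₕ with Wₕ = Nₕ/N, N = 21708.
Medium: Wₕ = 0.83489958; term = 0.83489958²·(1 − 0.22693666)·20000/4113 = 2.6203231.
Small: Wₕ = 0.16510042; term = 0.16510042²·(1 − 0.09012277)·267000/323 = 20.501607.
Sum = 23.12193.
SE = √(23.12193) = 4.8085.

4.8085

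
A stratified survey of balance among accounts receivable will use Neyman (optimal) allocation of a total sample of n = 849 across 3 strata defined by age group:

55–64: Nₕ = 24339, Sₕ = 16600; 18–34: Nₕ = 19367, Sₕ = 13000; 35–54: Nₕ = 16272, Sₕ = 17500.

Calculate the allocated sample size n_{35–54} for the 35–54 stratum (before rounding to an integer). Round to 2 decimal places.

Neyman allocation: nₕ = n·NₕSₕ / Σⱼ NⱼSⱼ.
Σ NⱼSⱼ = 24339·16600 + 19367·13000 + 16272·17500 = 9.405584 × 10^8.
n_{35–54} = 849·16272·17500 / (9.405584 × 10^8) = 257.04.

257.04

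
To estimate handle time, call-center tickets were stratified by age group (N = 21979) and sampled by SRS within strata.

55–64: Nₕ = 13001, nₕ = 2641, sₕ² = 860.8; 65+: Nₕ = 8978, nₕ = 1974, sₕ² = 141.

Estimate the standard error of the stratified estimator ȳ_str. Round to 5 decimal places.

Var(ȳ_str) = Σₕ Wₕ²(1 − fₕ)sₕ²/nₕ with Wₕ = Nₕ/N, N = 21979.
55–64: Wₕ = 0.59151918; term = 0.59151918²·(1 − 0.20313822)·860.8/2641 = 0.090877111.
65+: Wₕ = 0.40848082; term = 0.40848082²·(1 − 0.21987080)·141/1974 = 0.0092978352.
Sum = 0.10017495.
SE = √(0.10017495) = 0.31650.

0.31650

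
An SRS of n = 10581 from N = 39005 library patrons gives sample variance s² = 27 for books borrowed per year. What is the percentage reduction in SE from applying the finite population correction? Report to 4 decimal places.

f = n/N = 10581/39005 = 0.27127291.
SE_no-fpc = √(s²/n) = 0.050514787; SE_fpc = √((1−f)s²/n) = 0.043122207.
Ratio = √(1−f) = 0.85365513. Reduction = 100·(1 − 0.85365513) = 14.6345%.

14.6345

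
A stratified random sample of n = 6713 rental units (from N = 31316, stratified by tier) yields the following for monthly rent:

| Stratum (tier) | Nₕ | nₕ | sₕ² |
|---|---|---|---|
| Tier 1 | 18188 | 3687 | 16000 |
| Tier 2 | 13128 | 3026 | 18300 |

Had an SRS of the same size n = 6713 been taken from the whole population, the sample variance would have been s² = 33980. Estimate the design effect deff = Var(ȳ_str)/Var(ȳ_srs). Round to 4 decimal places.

0.4991

Var(ȳ_str) = Σ Wₕ²(1−fₕ)sₕ²/nₕ with Wₕ = Nₕ/31316:
  Tier 1: (18188/31316)²·(1−3687/18188)·16000/3687 = 1.1670707
  Tier 2: (13128/31316)²·(1−3026/13128)·18300/3026 = 0.81781586
  → Var(ȳ_str) = 1.9848866.
Var(ȳ_srs) = (1 − 6713/31316)·33980/6713 = 3.976752.
deff = 1.9848866 / 3.976752 = 0.4991.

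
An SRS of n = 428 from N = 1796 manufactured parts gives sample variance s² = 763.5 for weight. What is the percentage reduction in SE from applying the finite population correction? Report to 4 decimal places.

12.7250

f = n/N = 428/1796 = 0.23830735.
SE_no-fpc = √(s²/n) = 1.3356191; SE_fpc = √((1−f)s²/n) = 1.1656617.
Ratio = √(1−f) = 0.87275005. Reduction = 100·(1 − 0.87275005) = 12.7250%.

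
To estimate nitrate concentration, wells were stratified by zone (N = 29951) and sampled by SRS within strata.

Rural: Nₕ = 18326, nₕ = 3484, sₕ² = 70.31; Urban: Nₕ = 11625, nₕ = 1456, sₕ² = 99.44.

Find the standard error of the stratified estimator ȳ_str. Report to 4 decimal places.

0.1230

Var(ȳ_str) = Σₕ Wₕ²(1 − fₕ)sₕ²/nₕ with Wₕ = Nₕ/N, N = 29951.
Rural: Wₕ = 0.61186605; term = 0.61186605²·(1 − 0.19011241)·70.31/3484 = 0.006118943.
Urban: Wₕ = 0.38813395; term = 0.38813395²·(1 − 0.12524731)·99.44/1456 = 0.0090001199.
Sum = 0.015119063.
SE = √(0.015119063) = 0.1230.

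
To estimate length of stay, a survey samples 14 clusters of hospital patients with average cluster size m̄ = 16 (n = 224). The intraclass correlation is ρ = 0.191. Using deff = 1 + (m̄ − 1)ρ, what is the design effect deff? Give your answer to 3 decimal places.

deff = 1 + (16 − 1)·0.191 = 1 + 2.865 = 3.865.

3.865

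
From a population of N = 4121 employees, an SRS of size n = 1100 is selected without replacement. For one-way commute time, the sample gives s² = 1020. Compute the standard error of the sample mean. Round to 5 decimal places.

Under SRS without replacement, Var(ȳ) = (1 − f)·s²/n with f = n/N = 1100/4121 = 0.26692550.
Var(ȳ) = (1 − 0.26692550)·1020/1100 = 0.73307450·0.92727273 = 0.67975999.
SE(ȳ) = √(0.67975999) = 0.82448.

0.82448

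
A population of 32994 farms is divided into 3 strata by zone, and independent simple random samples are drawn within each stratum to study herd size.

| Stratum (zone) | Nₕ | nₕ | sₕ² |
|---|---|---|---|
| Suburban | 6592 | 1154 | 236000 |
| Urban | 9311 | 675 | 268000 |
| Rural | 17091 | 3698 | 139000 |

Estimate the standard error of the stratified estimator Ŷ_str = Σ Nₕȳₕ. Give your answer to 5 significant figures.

Var(Ŷ_str) = Σₕ Nₕ²(1 − fₕ)sₕ²/nₕ.
Suburban: 6592²·(1 − 1154/6592)·236000/1154 = 7.3309895 × 10^9.
Urban: 9311²·(1 − 675/9311)·268000/675 = 3.1925667 × 10^10.
Rural: 17091²·(1 − 3698/17091)·139000/3698 = 8.603858 × 10^9.
Sum = 4.7860515 × 10^10.
SE = √(4.7860515 × 10^10) = 218770.

218770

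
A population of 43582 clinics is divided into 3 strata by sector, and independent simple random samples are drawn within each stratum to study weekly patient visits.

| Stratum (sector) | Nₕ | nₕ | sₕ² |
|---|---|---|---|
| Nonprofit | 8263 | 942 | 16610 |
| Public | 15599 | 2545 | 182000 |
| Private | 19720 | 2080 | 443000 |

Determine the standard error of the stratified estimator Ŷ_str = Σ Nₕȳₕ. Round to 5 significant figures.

299530

Var(Ŷ_str) = Σₕ Nₕ²(1 − fₕ)sₕ²/nₕ.
Nonprofit: 8263²·(1 − 942/8263)·16610/942 = 1.0666622 × 10^9.
Public: 15599²·(1 − 2545/15599)·182000/2545 = 1.4562099 × 10^10.
Private: 19720²·(1 − 2080/19720)·443000/2080 = 7.4087661 × 10^10.
Sum = 8.9716422 × 10^10.
SE = √(8.9716422 × 10^10) = 299530.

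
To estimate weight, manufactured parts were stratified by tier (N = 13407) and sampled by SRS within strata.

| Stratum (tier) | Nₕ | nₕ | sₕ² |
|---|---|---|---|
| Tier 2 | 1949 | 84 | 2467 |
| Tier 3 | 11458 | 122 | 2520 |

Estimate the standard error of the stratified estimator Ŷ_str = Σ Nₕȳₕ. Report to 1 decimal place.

Var(Ŷ_str) = Σₕ Nₕ²(1 − fₕ)sₕ²/nₕ.
Tier 2: 1949²·(1 − 84/1949)·2467/84 = 1.0675311 × 10^8.
Tier 3: 11458²·(1 − 122/11458)·2520/122 = 2.6829301 × 10^9.
Sum = 2.7896832 × 10^9.
SE = √(2.7896832 × 10^9) = 52817.5.

52817.5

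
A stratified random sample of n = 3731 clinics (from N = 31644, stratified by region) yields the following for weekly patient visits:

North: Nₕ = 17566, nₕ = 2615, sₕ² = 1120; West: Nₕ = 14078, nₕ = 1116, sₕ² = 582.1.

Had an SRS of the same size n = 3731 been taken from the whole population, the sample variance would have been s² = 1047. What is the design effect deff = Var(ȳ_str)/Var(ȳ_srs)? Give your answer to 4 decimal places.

0.8378

Var(ȳ_str) = Σ Wₕ²(1−fₕ)sₕ²/nₕ with Wₕ = Nₕ/31644:
  North: (17566/31644)²·(1−2615/17566)·1120/2615 = 0.11233283
  West: (14078/31644)²·(1−1116/14078)·582.1/1116 = 0.095052519
  → Var(ȳ_str) = 0.20738535.
Var(ȳ_srs) = (1 − 3731/31644)·1047/3731 = 0.24753498.
deff = 0.20738535 / 0.24753498 = 0.8378.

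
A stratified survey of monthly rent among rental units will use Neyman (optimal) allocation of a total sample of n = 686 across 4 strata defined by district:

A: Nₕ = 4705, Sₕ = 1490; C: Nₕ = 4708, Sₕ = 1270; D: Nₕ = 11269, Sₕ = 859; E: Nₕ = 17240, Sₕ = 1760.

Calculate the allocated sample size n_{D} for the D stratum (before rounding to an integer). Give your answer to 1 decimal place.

125.3

Neyman allocation: nₕ = n·NₕSₕ / Σⱼ NⱼSⱼ.
Σ NⱼSⱼ = 4705·1490 + 4708·1270 + 11269·859 + 17240·1760 = 5.3012081 × 10^7.
n_{D} = 686·11269·859 / (5.3012081 × 10^7) = 125.3.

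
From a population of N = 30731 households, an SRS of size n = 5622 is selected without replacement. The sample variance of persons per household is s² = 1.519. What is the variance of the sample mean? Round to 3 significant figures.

Under SRS without replacement, Var(ȳ) = (1 − f)·s²/n with f = n/N = 5622/30731 = 0.18294231.
Var(ȳ) = (1 − 0.18294231)·1.519/5622 = 0.81705769·2.7018855 × 10^-4 = 2.2075963 × 10^-4.

2.21 × 10^-4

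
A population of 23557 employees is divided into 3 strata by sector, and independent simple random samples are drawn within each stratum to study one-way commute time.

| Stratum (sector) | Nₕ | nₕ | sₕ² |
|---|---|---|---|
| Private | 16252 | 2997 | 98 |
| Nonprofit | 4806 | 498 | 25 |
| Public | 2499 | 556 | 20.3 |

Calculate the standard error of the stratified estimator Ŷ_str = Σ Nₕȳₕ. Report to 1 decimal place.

Var(Ŷ_str) = Σₕ Nₕ²(1 − fₕ)sₕ²/nₕ.
Private: 16252²·(1 − 2997/16252)·98/2997 = 7.0441059 × 10^6.
Nonprofit: 4806²·(1 − 498/4806)·25/498 = 1.0393699 × 10^6.
Public: 2499²·(1 − 556/2499)·20.3/556 = 177280.23.
Sum = 8.260756 × 10^6.
SE = √(8.260756 × 10^6) = 2874.2.

2874.2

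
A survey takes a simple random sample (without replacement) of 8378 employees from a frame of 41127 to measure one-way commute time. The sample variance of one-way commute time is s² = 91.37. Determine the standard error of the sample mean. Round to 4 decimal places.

0.0932

Under SRS without replacement, Var(ȳ) = (1 − f)·s²/n with f = n/N = 8378/41127 = 0.20371046.
Var(ȳ) = (1 − 0.20371046)·91.37/8378 = 0.79628954·0.010905944 = 0.0086842893.
SE(ȳ) = √(0.0086842893) = 0.0932.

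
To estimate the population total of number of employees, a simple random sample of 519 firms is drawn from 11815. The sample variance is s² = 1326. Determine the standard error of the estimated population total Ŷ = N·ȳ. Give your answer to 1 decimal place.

Var(Ŷ) = N²·Var(ȳ) = N²·(1 − n/N)·s²/n.
f = 519/11815 = 0.04392721; Var(ȳ) = 0.95607279·1326/519 = 2.4426831.
Var(Ŷ) = 11815² · 2.4426831 = 3.4098445 × 10^8.
SE(Ŷ) = √(3.4098445 × 10^8) = 18465.8.

18465.8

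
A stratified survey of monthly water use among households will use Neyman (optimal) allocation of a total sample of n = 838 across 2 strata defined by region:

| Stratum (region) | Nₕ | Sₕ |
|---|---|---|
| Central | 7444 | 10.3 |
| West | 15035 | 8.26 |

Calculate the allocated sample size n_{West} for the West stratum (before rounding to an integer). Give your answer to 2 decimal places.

518.12

Neyman allocation: nₕ = n·NₕSₕ / Σⱼ NⱼSⱼ.
Σ NⱼSⱼ = 7444·10.3 + 15035·8.26 = 200862.3.
n_{West} = 838·15035·8.26 / 200862.3 = 518.12.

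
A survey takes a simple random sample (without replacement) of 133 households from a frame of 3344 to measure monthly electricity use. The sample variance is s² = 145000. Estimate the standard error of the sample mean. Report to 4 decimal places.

Under SRS without replacement, Var(ȳ) = (1 − f)·s²/n with f = n/N = 133/3344 = 0.03977273.
Var(ȳ) = (1 − 0.03977273)·145000/133 = 0.96022727·1090.2256 = 1046.8643.
SE(ȳ) = √(1046.8643) = 32.3553.

32.3553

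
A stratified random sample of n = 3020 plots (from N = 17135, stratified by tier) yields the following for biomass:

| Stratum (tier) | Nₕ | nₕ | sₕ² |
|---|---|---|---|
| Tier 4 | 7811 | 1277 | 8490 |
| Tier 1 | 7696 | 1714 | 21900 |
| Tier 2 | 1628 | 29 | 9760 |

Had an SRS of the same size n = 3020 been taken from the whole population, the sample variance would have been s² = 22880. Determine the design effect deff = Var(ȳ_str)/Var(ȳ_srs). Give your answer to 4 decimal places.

0.9843

Var(ȳ_str) = Σ Wₕ²(1−fₕ)sₕ²/nₕ with Wₕ = Nₕ/17135:
  Tier 4: (7811/17135)²·(1−1277/7811)·8490/1277 = 1.1556713
  Tier 1: (7696/17135)²·(1−1714/7696)·21900/1714 = 2.003441
  Tier 2: (1628/17135)²·(1−29/1628)·9760/29 = 2.9839151
  → Var(ȳ_str) = 6.1430274.
Var(ȳ_srs) = (1 − 3020/17135)·22880/3020 = 6.2408803.
deff = 6.1430274 / 6.2408803 = 0.9843.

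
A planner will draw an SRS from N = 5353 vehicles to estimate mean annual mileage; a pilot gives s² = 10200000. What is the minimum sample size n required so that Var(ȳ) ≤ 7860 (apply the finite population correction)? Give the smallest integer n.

Without fpc, n₀ = s²/D = 10200000/7860 = 1297.7099.
With fpc, (1 − n/N)·s²/n ≤ D requires n ≥ n₀/(1 + n₀/N) = 1297.7099/(1 + 1297.7099/5353) = 1044.4962.
Rounding up, n = 1045.

1045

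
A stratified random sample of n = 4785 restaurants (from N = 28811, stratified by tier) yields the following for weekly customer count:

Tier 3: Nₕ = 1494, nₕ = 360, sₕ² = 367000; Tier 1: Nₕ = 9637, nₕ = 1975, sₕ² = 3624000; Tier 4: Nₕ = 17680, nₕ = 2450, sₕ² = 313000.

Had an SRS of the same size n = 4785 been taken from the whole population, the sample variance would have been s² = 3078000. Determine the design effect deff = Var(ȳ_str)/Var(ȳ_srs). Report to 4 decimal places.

0.3854

Var(ȳ_str) = Σ Wₕ²(1−fₕ)sₕ²/nₕ with Wₕ = Nₕ/28811:
  Tier 3: (1494/28811)²·(1−360/1494)·367000/360 = 2.0807052
  Tier 1: (9637/28811)²·(1−1975/9637)·3624000/1975 = 163.22566
  Tier 4: (17680/28811)²·(1−2450/17680)·313000/2450 = 41.442291
  → Var(ȳ_str) = 206.74866.
Var(ȳ_srs) = (1 − 4785/28811)·3078000/4785 = 536.42599.
deff = 206.74866 / 536.42599 = 0.3854.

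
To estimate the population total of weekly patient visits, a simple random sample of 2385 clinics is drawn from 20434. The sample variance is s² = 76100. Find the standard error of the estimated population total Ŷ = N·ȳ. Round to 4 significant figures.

Var(Ŷ) = N²·Var(ȳ) = N²·(1 − n/N)·s²/n.
f = 2385/20434 = 0.11671724; Var(ȳ) = 0.88328276·76100/2385 = 28.183572.
Var(Ŷ) = 20434² · 28.183572 = 1.1768004 × 10^10.
SE(Ŷ) = √(1.1768004 × 10^10) = 108500.

108500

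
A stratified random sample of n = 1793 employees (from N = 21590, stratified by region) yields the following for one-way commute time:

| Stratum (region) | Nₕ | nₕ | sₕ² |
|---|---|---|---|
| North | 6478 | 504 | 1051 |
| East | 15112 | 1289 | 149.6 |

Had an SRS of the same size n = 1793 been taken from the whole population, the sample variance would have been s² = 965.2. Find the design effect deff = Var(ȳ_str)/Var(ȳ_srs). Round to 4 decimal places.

0.4561

Var(ȳ_str) = Σ Wₕ²(1−fₕ)sₕ²/nₕ with Wₕ = Nₕ/21590:
  North: (6478/21590)²·(1−504/6478)·1051/504 = 0.17313029
  East: (15112/21590)²·(1−1289/15112)·149.6/1289 = 0.052011292
  → Var(ȳ_str) = 0.22514158.
Var(ȳ_srs) = (1 − 1793/21590)·965.2/1793 = 0.49360979.
deff = 0.22514158 / 0.49360979 = 0.4561.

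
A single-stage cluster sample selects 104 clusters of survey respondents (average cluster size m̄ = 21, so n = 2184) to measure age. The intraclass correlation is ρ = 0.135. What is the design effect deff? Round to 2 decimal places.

3.70

deff = 1 + (21 − 1)·0.135 = 1 + 2.7 = 3.7.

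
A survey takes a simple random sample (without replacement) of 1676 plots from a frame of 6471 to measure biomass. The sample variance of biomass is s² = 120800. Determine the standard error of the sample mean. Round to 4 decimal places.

Under SRS without replacement, Var(ȳ) = (1 − f)·s²/n with f = n/N = 1676/6471 = 0.25900170.
Var(ȳ) = (1 − 0.25900170)·120800/1676 = 0.74099830·72.076372 = 53.408469.
SE(ȳ) = √(53.408469) = 7.3081.

7.3081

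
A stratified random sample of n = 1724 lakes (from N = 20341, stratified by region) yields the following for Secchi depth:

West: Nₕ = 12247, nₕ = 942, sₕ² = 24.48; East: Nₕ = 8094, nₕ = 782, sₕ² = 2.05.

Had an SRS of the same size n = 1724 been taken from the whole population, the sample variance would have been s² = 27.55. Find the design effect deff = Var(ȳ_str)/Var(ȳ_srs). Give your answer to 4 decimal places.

0.6202

Var(ȳ_str) = Σ Wₕ²(1−fₕ)sₕ²/nₕ with Wₕ = Nₕ/20341:
  West: (12247/20341)²·(1−942/12247)·24.48/942 = 0.0086959332
  East: (8094/20341)²·(1−782/8094)·2.05/782 = 3.7497464 × 10^-4
  → Var(ȳ_str) = 0.0090709078.
Var(ȳ_srs) = (1 − 1724/20341)·27.55/1724 = 0.014625871.
deff = 0.0090709078 / 0.014625871 = 0.6202.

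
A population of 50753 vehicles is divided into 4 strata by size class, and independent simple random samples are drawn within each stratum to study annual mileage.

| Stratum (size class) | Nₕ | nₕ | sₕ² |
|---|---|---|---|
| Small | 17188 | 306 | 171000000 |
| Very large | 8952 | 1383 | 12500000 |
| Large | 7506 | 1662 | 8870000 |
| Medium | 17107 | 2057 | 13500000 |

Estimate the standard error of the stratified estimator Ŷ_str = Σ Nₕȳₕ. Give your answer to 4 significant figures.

1.283 × 10^7

Var(Ŷ_str) = Σₕ Nₕ²(1 − fₕ)sₕ²/nₕ.
Small: 17188²·(1 − 306/17188)·171000000/306 = 1.621526 × 10^14.
Very large: 8952²·(1 − 1383/8952)·12500000/1383 = 6.1241584 × 10^11.
Large: 7506²·(1 − 1662/7506)·8870000/1662 = 2.3410537 × 10^11.
Medium: 17107²·(1 − 2057/17107)·13500000/2057 = 1.6897009 × 10^12.
Sum = 1.6468882 × 10^14.
SE = √(1.6468882 × 10^14) = 1.283 × 10^7.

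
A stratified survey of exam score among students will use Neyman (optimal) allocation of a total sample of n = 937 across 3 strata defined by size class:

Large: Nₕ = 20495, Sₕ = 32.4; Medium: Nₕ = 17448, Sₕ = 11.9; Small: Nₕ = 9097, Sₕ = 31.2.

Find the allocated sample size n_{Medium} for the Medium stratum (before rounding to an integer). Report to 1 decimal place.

168.4

Neyman allocation: nₕ = n·NₕSₕ / Σⱼ NⱼSⱼ.
Σ NⱼSⱼ = 20495·32.4 + 17448·11.9 + 9097·31.2 = 1.1554956 × 10^6.
n_{Medium} = 937·17448·11.9 / (1.1554956 × 10^6) = 168.4.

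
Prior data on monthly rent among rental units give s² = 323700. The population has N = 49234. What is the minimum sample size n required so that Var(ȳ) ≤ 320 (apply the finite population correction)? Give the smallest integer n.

Without fpc, n₀ = s²/D = 323700/320 = 1011.5625.
With fpc, (1 − n/N)·s²/n ≤ D requires n ≥ n₀/(1 + n₀/N) = 1011.5625/(1 + 1011.5625/49234) = 991.1973.
Rounding up, n = 992.

992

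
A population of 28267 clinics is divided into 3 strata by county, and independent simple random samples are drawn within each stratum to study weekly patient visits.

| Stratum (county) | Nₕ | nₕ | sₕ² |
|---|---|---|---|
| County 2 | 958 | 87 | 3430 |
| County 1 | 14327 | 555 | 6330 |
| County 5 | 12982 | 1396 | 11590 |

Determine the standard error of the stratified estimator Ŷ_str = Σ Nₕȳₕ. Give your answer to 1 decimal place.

59431.1

Var(Ŷ_str) = Σₕ Nₕ²(1 − fₕ)sₕ²/nₕ.
County 2: 958²·(1 − 87/958)·3430/87 = 3.2897169 × 10^7.
County 1: 14327²·(1 − 555/14327)·6330/555 = 2.250417 × 10^9.
County 5: 12982²·(1 − 1396/12982)·11590/1396 = 1.2487432 × 10^9.
Sum = 3.5320574 × 10^9.
SE = √(3.5320574 × 10^9) = 59431.1.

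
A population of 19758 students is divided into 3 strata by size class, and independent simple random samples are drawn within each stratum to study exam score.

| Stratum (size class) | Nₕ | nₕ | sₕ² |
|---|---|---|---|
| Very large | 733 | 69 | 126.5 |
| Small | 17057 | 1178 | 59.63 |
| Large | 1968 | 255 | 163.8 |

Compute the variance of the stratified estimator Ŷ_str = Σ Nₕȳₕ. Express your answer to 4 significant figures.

Var(Ŷ_str) = Σₕ Nₕ²(1 − fₕ)sₕ²/nₕ.
Very large: 733²·(1 − 69/733)·126.5/69 = 892305.33.
Small: 17057²·(1 − 1178/17057)·59.63/1178 = 1.3710248 × 10^7.
Large: 1968²·(1 − 255/1968)·163.8/255 = 2.16549 × 10^6.
Sum = 1.6768043 × 10^7.

1.677 × 10^7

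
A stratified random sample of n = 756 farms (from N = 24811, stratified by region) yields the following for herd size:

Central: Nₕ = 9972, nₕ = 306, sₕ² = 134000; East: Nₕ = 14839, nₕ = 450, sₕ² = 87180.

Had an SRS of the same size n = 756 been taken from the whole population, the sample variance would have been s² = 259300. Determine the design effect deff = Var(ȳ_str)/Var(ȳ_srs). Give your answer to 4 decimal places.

0.4083

Var(ȳ_str) = Σ Wₕ²(1−fₕ)sₕ²/nₕ with Wₕ = Nₕ/24811:
  Central: (9972/24811)²·(1−306/9972)·134000/306 = 68.568381
  East: (14839/24811)²·(1−450/14839)·87180/450 = 67.197182
  → Var(ȳ_str) = 135.76556.
Var(ȳ_srs) = (1 − 756/24811)·259300/756 = 332.53841.
deff = 135.76556 / 332.53841 = 0.4083.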